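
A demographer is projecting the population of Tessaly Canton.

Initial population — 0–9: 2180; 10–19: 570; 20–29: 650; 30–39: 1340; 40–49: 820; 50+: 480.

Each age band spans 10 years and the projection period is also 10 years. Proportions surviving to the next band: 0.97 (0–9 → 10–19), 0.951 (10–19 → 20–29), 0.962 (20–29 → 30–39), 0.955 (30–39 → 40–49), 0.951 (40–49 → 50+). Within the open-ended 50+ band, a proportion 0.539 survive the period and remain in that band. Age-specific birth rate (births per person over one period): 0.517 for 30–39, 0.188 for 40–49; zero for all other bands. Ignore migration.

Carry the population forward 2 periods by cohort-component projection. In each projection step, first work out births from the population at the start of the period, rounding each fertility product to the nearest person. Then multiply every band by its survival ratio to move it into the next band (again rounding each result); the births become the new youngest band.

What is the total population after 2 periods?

Period 1:
Births: 1340 × 0.517 = 693, 820 × 0.188 = 154 → total 847
10–19: 2180 × 0.97 = 2115
20–29: 570 × 0.951 = 542
30–39: 650 × 0.962 = 625
40–49: 1340 × 0.955 = 1280
50+: 820 × 0.951 + 480 × 0.539 = 780 + 259 = 1039
Population now: 0–9=847, 10–19=2115, 20–29=542, 30–39=625, 40–49=1280, 50+=1039
Period 2:
Births: 625 × 0.517 = 323, 1280 × 0.188 = 241 → total 564
10–19: 847 × 0.97 = 822
20–29: 2115 × 0.951 = 2011
30–39: 542 × 0.962 = 521
40–49: 625 × 0.955 = 597
50+: 1280 × 0.951 + 1039 × 0.539 = 1217 + 560 = 1777
Population now: 0–9=564, 10–19=822, 20–29=2011, 30–39=521, 40–49=597, 50+=1777
Total after period 2: 564 + 822 + 2011 + 521 + 597 + 1777 = 6292

6292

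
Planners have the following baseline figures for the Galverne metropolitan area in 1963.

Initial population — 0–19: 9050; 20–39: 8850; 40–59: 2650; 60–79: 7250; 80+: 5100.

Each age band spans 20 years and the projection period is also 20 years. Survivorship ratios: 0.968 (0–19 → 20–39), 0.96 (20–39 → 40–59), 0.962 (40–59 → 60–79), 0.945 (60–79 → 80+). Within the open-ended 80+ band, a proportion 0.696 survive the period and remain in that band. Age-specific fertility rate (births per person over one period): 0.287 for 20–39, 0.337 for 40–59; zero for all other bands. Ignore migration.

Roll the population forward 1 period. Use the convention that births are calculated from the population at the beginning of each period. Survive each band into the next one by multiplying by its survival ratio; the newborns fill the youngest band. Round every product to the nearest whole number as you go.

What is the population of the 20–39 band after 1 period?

8760

(Groups numbered youngest = 1 to oldest = 5.)
— Period 1 —
Births: 8850 × 0.287 = 2540 ; 2650 × 0.337 = 893 — total 3433
Group 2: 9050 × 0.968 = 8760
Group 3: 8850 × 0.96 = 8496
Group 4: 2650 × 0.962 = 2549
Group 5: 7250 × 0.945 + 5100 × 0.696 = 6851 + 3550 = 10401
Population now: 0–19=3433, 20–39=8760, 40–59=8496, 60–79=2549, 80+=10401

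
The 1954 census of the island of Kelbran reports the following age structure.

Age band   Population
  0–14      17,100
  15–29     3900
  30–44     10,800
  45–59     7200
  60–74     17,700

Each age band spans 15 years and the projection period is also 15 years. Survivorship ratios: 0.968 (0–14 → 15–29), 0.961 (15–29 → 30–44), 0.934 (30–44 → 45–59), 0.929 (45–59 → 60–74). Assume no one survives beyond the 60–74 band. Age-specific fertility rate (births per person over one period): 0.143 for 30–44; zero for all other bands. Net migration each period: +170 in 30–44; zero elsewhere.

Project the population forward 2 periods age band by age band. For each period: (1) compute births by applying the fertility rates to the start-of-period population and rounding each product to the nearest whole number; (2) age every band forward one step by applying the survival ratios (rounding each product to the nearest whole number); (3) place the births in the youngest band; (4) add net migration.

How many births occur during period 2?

Let band 1 be 0–14 through band 5 = 60–74.
— Period 1 —
Births: 10800 * 0.143 = 1544
Band 2: 17100 * 0.968 = 16553
Band 3: 3900 * 0.961 = 3748
Band 4: 10800 * 0.934 = 10087
Band 5: 7200 * 0.929 = 6689
Net migration: Band 3 + 170 → 3918
Giving 1544 / 16553 / 3918 / 10087 / 6689.
— Period 2 —
Births: 3918 * 0.143 = 560
Band 2: 1544 * 0.968 = 1495
Band 3: 16553 * 0.961 = 15907
Band 4: 3918 * 0.934 = 3659
Band 5: 10087 * 0.929 = 9371
Net migration: Band 3 + 170 → 16077
Giving 560 / 1495 / 16077 / 3659 / 9371.

560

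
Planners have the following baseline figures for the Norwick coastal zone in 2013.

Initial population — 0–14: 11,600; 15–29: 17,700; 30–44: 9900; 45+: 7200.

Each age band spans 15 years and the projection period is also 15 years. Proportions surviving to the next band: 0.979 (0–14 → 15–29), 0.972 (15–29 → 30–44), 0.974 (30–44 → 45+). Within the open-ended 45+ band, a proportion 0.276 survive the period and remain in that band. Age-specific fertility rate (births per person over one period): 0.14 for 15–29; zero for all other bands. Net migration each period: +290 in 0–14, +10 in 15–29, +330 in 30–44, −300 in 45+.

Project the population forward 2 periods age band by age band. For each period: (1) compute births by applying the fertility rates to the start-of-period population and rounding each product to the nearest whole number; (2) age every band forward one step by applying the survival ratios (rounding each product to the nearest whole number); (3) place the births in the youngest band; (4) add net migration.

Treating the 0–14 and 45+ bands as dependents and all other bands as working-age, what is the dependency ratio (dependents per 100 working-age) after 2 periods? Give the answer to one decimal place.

154.5

After projecting period 1:
Births: 17700 × 0.14 = 2478
15–29: 11600 × 0.979 = 11356
30–44: 17700 × 0.972 = 17204
45+: 9900 × 0.974 + 7200 × 0.276 = 9643 + 1987 = 11630
Net migration: 0–14 + 290 → 2768; 15–29 + 10 → 11366; 30–44 + 330 → 17534; 45+ − 300 → 11330
End of period: [2768, 11366, 17534, 11330]
After projecting period 2:
Births: 11366 × 0.14 = 1591
15–29: 2768 × 0.979 = 2710
30–44: 11366 × 0.972 = 11048
45+: 17534 × 0.974 + 11330 × 0.276 = 17078 + 3127 = 20205
Net migration: 0–14 + 290 → 1881; 15–29 + 10 → 2720; 30–44 + 330 → 11378; 45+ − 300 → 19905
End of period: [1881, 2720, 11378, 19905]
Dependents (band 0–14 + band 45+) = 1881 + 19905 = 21786; working-age = 14098; ratio = 21786/14098 × 100 = 154.5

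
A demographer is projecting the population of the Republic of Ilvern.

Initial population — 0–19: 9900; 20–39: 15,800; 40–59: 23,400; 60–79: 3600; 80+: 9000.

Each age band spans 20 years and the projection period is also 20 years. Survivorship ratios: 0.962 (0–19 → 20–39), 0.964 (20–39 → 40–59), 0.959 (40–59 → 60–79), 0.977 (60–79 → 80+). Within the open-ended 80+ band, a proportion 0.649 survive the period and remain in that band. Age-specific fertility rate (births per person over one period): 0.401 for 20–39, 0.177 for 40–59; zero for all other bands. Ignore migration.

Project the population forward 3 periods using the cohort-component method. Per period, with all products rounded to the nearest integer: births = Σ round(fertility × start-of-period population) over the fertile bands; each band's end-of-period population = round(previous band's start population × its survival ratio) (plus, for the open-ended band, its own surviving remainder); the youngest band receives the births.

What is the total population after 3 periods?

62898

Let band 1 be 0–19 through band 5 = 80+.
Period 1:
Births: 15800 * 0.401 = 6336, 23400 * 0.177 = 4142 → total 10478
Band 2: 9900 * 0.962 = 9524
Band 3: 15800 * 0.964 = 15231
Band 4: 23400 * 0.959 = 22441
Band 5: 3600 * 0.977 + 9000 * 0.649 = 3517 + 5841 = 9358
→ [10478, 9524, 15231, 22441, 9358]
Period 2:
Births: 9524 * 0.401 = 3819, 15231 * 0.177 = 2696 → total 6515
Band 2: 10478 * 0.962 = 10080
Band 3: 9524 * 0.964 = 9181
Band 4: 15231 * 0.959 = 14607
Band 5: 22441 * 0.977 + 9358 * 0.649 = 21925 + 6073 = 27998
→ [6515, 10080, 9181, 14607, 27998]
Period 3:
Births: 10080 * 0.401 = 4042, 9181 * 0.177 = 1625 → total 5667
Band 2: 6515 * 0.962 = 6267
Band 3: 10080 * 0.964 = 9717
Band 4: 9181 * 0.959 = 8805
Band 5: 14607 * 0.977 + 27998 * 0.649 = 14271 + 18171 = 32442
→ [5667, 6267, 9717, 8805, 32442]
Total after period 3: 5667 + 6267 + 9717 + 8805 + 32442 = 62898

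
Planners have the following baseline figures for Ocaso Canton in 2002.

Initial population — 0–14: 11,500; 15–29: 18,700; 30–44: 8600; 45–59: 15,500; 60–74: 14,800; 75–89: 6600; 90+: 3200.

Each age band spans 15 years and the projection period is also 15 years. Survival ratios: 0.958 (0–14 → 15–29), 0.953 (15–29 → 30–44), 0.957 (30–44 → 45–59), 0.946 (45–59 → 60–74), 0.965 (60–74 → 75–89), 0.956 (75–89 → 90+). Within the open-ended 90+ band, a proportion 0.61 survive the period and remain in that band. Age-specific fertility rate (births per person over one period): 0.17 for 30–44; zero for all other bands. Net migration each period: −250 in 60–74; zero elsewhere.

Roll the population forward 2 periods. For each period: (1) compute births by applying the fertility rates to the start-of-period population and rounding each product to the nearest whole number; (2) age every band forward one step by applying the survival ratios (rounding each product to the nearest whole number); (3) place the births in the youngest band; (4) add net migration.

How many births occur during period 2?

After projecting period 1:
Births: 8600 × 0.17 = 1462
15–29: 11500 × 0.958 = 11017
30–44: 18700 × 0.953 = 17821
45–59: 8600 × 0.957 = 8230
60–74: 15500 × 0.946 = 14663
75–89: 14800 × 0.965 = 14282
90+: 6600 × 0.956 + 3200 × 0.61 = 6310 + 1952 = 8262
Net migration: 60–74 − 250 → 14413
→ [1462, 11017, 17821, 8230, 14413, 14282, 8262]
After projecting period 2:
Births: 17821 × 0.17 = 3030
15–29: 1462 × 0.958 = 1401
30–44: 11017 × 0.953 = 10499
45–59: 17821 × 0.957 = 17055
60–74: 8230 × 0.946 = 7786
75–89: 14413 × 0.965 = 13909
90+: 14282 × 0.956 + 8262 × 0.61 = 13654 + 5040 = 18694
Net migration: 60–74 − 250 → 7536
→ [3030, 1401, 10499, 17055, 7536, 13909, 18694]

3030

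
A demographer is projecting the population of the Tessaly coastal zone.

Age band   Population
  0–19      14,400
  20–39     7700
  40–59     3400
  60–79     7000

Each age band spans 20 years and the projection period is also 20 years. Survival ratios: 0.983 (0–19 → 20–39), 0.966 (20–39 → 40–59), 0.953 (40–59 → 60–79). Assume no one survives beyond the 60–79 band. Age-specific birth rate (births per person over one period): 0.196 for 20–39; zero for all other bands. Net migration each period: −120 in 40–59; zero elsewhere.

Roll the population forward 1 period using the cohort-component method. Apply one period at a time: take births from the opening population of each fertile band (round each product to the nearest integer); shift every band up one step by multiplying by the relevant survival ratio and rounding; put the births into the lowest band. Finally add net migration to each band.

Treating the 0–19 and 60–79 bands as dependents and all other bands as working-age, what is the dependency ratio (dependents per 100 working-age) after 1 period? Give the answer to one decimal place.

— Period 1 —
Births: 7700 × 0.196 = 1509
20–39: 14400 × 0.983 = 14155
40–59: 7700 × 0.966 = 7438
60–79: 3400 × 0.953 = 3240
Net migration: 40–59 − 120 → 7318
→ [1509, 14155, 7318, 3240]
Dependents (band 0–19 + band 60–79) = 1509 + 3240 = 4749; working-age = 21473; ratio = 4749/21473 × 100 = 22.1

22.1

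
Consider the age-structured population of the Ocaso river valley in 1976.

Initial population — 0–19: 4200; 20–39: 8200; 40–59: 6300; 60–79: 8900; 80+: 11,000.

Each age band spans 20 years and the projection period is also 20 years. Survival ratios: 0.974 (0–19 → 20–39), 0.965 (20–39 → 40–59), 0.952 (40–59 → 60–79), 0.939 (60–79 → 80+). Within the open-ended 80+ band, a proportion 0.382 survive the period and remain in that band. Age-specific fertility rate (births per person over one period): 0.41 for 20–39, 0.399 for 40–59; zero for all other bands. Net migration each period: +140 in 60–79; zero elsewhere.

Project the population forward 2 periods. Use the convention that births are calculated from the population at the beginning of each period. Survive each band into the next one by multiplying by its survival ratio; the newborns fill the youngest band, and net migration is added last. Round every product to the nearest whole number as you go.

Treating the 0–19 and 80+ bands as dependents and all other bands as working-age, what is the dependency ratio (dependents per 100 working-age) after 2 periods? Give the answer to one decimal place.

88.8

Period 1.
Births: 8200 * 0.41 = 3362 ; 6300 * 0.399 = 2514 — total 5876
20–39: 4200 * 0.974 = 4091
40–59: 8200 * 0.965 = 7913
60–79: 6300 * 0.952 = 5998
80+: 8900 * 0.939 + 11000 * 0.382 = 8357 + 4202 = 12559
Net migration: 60–79 + 140 → 6138
Population now: 0–19=5876, 20–39=4091, 40–59=7913, 60–79=6138, 80+=12559
Period 2.
Births: 4091 * 0.41 = 1677 ; 7913 * 0.399 = 3157 — total 4834
20–39: 5876 * 0.974 = 5723
40–59: 4091 * 0.965 = 3948
60–79: 7913 * 0.952 = 7533
80+: 6138 * 0.939 + 12559 * 0.382 = 5764 + 4798 = 10562
Net migration: 60–79 + 140 → 7673
Population now: 0–19=4834, 20–39=5723, 40–59=3948, 60–79=7673, 80+=10562
Dependents (band 0–19 + band 80+) = 4834 + 10562 = 15396; working-age = 17344; ratio = 15396/17344 × 100 = 88.8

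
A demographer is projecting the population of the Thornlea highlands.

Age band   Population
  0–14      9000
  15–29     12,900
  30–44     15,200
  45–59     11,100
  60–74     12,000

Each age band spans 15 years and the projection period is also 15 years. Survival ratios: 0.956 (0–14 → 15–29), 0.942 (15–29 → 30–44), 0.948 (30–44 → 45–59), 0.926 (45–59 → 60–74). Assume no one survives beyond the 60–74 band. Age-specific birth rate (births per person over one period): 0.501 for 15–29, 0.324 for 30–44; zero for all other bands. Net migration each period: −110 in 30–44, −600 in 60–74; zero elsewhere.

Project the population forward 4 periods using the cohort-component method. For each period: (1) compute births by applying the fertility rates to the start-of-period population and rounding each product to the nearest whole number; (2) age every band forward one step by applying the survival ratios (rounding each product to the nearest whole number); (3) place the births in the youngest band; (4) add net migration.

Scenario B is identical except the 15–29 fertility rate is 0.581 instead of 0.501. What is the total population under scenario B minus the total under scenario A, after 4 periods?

4191

(Groups numbered youngest = 1 to oldest = 5.)
— Period 1 —
Births: 12900 × 0.501 = 6463, 15200 × 0.324 = 4925 → total 11388
Group 2: 9000 × 0.956 = 8604
Group 3: 12900 × 0.942 = 12152
Group 4: 15200 × 0.948 = 14410
Group 5: 11100 × 0.926 = 10279
Net migration: Group 3 − 110 → 12042; Group 5 − 600 → 9679
Population now: 0–14=11388, 15–29=8604, 30–44=12042, 45–59=14410, 60–74=9679
— Period 2 —
Births: 8604 × 0.501 = 4311, 12042 × 0.324 = 3902 → total 8213
Group 2: 11388 × 0.956 = 10887
Group 3: 8604 × 0.942 = 8105
Group 4: 12042 × 0.948 = 11416
Group 5: 14410 × 0.926 = 13344
Net migration: Group 3 − 110 → 7995; Group 5 − 600 → 12744
Population now: 0–14=8213, 15–29=10887, 30–44=7995, 45–59=11416, 60–74=12744
— Period 3 —
Births: 10887 × 0.501 = 5454, 7995 × 0.324 = 2590 → total 8044
Group 2: 8213 × 0.956 = 7852
Group 3: 10887 × 0.942 = 10256
Group 4: 7995 × 0.948 = 7579
Group 5: 11416 × 0.926 = 10571
Net migration: Group 3 − 110 → 10146; Group 5 − 600 → 9971
Population now: 0–14=8044, 15–29=7852, 30–44=10146, 45–59=7579, 60–74=9971
— Period 4 —
Births: 7852 × 0.501 = 3934, 10146 × 0.324 = 3287 → total 7221
Group 2: 8044 × 0.956 = 7690
Group 3: 7852 × 0.942 = 7397
Group 4: 10146 × 0.948 = 9618
Group 5: 7579 × 0.926 = 7018
Net migration: Group 3 − 110 → 7287; Group 5 − 600 → 6418
Population now: 0–14=7221, 15–29=7690, 30–44=7287, 45–59=9618, 60–74=6418
Scenario A total after 4 periods: 38234
Scenario B projection —
— Period 1 —
Births: 12900 × 0.581 = 7495, 15200 × 0.324 = 4925 → total 12420
Group 2: 9000 × 0.956 = 8604
Group 3: 12900 × 0.942 = 12152
Group 4: 15200 × 0.948 = 14410
Group 5: 11100 × 0.926 = 10279
Net migration: Group 3 − 110 → 12042; Group 5 − 600 → 9679
Population now: 0–14=12420, 15–29=8604, 30–44=12042, 45–59=14410, 60–74=9679
— Period 2 —
Births: 8604 × 0.581 = 4999, 12042 × 0.324 = 3902 → total 8901
Group 2: 12420 × 0.956 = 11874
Group 3: 8604 × 0.942 = 8105
Group 4: 12042 × 0.948 = 11416
Group 5: 14410 × 0.926 = 13344
Net migration: Group 3 − 110 → 7995; Group 5 − 600 → 12744
Population now: 0–14=8901, 15–29=11874, 30–44=7995, 45–59=11416, 60–74=12744
— Period 3 —
Births: 11874 × 0.581 = 6899, 7995 × 0.324 = 2590 → total 9489
Group 2: 8901 × 0.956 = 8509
Group 3: 11874 × 0.942 = 11185
Group 4: 7995 × 0.948 = 7579
Group 5: 11416 × 0.926 = 10571
Net migration: Group 3 − 110 → 11075; Group 5 − 600 → 9971
Population now: 0–14=9489, 15–29=8509, 30–44=11075, 45–59=7579, 60–74=9971
— Period 4 —
Births: 8509 × 0.581 = 4944, 11075 × 0.324 = 3588 → total 8532
Group 2: 9489 × 0.956 = 9071
Group 3: 8509 × 0.942 = 8015
Group 4: 11075 × 0.948 = 10499
Group 5: 7579 × 0.926 = 7018
Net migration: Group 3 − 110 → 7905; Group 5 − 600 → 6418
Population now: 0–14=8532, 15–29=9071, 30–44=7905, 45–59=10499, 60–74=6418
Scenario B total after 4 periods: 42425
Difference B − A = 42425 − 38234 = 4191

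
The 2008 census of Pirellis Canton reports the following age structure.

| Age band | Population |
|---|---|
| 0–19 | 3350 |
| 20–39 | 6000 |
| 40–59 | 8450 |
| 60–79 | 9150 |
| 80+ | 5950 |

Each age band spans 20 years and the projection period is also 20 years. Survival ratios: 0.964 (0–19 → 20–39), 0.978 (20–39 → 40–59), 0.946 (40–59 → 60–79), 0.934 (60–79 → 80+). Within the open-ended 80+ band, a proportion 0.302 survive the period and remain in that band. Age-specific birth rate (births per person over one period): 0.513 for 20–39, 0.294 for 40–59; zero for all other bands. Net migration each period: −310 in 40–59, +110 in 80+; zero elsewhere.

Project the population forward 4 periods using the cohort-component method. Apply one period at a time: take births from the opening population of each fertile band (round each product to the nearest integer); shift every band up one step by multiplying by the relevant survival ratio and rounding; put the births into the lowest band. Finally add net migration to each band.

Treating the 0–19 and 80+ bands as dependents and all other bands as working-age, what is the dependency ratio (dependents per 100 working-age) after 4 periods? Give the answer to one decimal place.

Period 1.
Births: 6000 * 0.513 = 3078, 8450 * 0.294 = 2484 ⇒ total 5562
20–39: 3350 * 0.964 = 3229
40–59: 6000 * 0.978 = 5868
60–79: 8450 * 0.946 = 7994
80+: 9150 * 0.934 + 5950 * 0.302 = 8546 + 1797 = 10343
Net migration: 40–59 − 310 → 5558; 80+ + 110 → 10453
→ [5562, 3229, 5558, 7994, 10453]
Period 2.
Births: 3229 * 0.513 = 1656, 5558 * 0.294 = 1634 ⇒ total 3290
20–39: 5562 * 0.964 = 5362
40–59: 3229 * 0.978 = 3158
60–79: 5558 * 0.946 = 5258
80+: 7994 * 0.934 + 10453 * 0.302 = 7466 + 3157 = 10623
Net migration: 40–59 − 310 → 2848; 80+ + 110 → 10733
→ [3290, 5362, 2848, 5258, 10733]
Period 3.
Births: 5362 * 0.513 = 2751, 2848 * 0.294 = 837 ⇒ total 3588
20–39: 3290 * 0.964 = 3172
40–59: 5362 * 0.978 = 5244
60–79: 2848 * 0.946 = 2694
80+: 5258 * 0.934 + 10733 * 0.302 = 4911 + 3241 = 8152
Net migration: 40–59 − 310 → 4934; 80+ + 110 → 8262
→ [3588, 3172, 4934, 2694, 8262]
Period 4.
Births: 3172 * 0.513 = 1627, 4934 * 0.294 = 1451 ⇒ total 3078
20–39: 3588 * 0.964 = 3459
40–59: 3172 * 0.978 = 3102
60–79: 4934 * 0.946 = 4668
80+: 2694 * 0.934 + 8262 * 0.302 = 2516 + 2495 = 5011
Net migration: 40–59 − 310 → 2792; 80+ + 110 → 5121
→ [3078, 3459, 2792, 4668, 5121]
Dependents (band 0–19 + band 80+) = 3078 + 5121 = 8199; working-age = 10919; ratio = 8199/10919 × 100 = 75.1

75.1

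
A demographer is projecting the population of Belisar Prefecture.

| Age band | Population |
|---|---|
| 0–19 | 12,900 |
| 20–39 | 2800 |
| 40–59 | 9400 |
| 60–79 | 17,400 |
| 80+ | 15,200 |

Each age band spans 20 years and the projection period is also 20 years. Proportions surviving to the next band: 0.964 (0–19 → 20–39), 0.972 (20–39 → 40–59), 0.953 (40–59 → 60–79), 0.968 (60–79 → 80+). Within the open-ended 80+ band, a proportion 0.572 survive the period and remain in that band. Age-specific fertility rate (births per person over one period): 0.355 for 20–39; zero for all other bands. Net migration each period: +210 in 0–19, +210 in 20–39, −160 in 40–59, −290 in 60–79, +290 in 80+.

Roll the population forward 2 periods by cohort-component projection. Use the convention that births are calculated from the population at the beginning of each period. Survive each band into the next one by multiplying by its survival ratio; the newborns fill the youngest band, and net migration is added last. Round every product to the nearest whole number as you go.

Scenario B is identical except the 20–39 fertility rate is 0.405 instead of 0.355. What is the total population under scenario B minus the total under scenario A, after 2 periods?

768

[period 1]
Births: 2800 × 0.355 = 994
20–39: 12900 × 0.964 = 12436
40–59: 2800 × 0.972 = 2722
60–79: 9400 × 0.953 = 8958
80+: 17400 × 0.968 + 15200 × 0.572 = 16843 + 8694 = 25537
Net migration: 0–19 + 210 → 1204; 20–39 + 210 → 12646; 40–59 − 160 → 2562; 60–79 − 290 → 8668; 80+ + 290 → 25827
End of period: [1204, 12646, 2562, 8668, 25827]
[period 2]
Births: 12646 × 0.355 = 4489
20–39: 1204 × 0.964 = 1161
40–59: 12646 × 0.972 = 12292
60–79: 2562 × 0.953 = 2442
80+: 8668 × 0.968 + 25827 × 0.572 = 8391 + 14773 = 23164
Net migration: 0–19 + 210 → 4699; 20–39 + 210 → 1371; 40–59 − 160 → 12132; 60–79 − 290 → 2152; 80+ + 290 → 23454
End of period: [4699, 1371, 12132, 2152, 23454]
Scenario A total after 2 periods: 43808
Scenario B projection —
[period 1]
Births: 2800 × 0.405 = 1134
20–39: 12900 × 0.964 = 12436
40–59: 2800 × 0.972 = 2722
60–79: 9400 × 0.953 = 8958
80+: 17400 × 0.968 + 15200 × 0.572 = 16843 + 8694 = 25537
Net migration: 0–19 + 210 → 1344; 20–39 + 210 → 12646; 40–59 − 160 → 2562; 60–79 − 290 → 8668; 80+ + 290 → 25827
End of period: [1344, 12646, 2562, 8668, 25827]
[period 2]
Births: 12646 × 0.405 = 5122
20–39: 1344 × 0.964 = 1296
40–59: 12646 × 0.972 = 12292
60–79: 2562 × 0.953 = 2442
80+: 8668 × 0.968 + 25827 × 0.572 = 8391 + 14773 = 23164
Net migration: 0–19 + 210 → 5332; 20–39 + 210 → 1506; 40–59 − 160 → 12132; 60–79 − 290 → 2152; 80+ + 290 → 23454
End of period: [5332, 1506, 12132, 2152, 23454]
Scenario B total after 2 periods: 44576
Difference B − A = 44576 − 43808 = 768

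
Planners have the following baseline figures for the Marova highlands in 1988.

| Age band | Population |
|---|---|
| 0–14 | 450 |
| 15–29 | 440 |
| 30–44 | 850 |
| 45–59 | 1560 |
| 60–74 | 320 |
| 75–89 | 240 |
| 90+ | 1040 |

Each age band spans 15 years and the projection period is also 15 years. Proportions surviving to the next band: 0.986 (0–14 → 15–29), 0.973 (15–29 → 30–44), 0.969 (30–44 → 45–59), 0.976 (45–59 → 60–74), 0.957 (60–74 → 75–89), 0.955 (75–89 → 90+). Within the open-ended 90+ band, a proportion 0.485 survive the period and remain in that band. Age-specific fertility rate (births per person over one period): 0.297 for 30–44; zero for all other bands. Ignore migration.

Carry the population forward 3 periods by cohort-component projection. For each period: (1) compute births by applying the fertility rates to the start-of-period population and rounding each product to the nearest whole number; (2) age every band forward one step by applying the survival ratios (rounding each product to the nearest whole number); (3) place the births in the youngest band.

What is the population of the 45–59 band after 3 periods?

— Period 1 —
Births: 850 × 0.297 = 252
15–29: 450 × 0.986 = 444
30–44: 440 × 0.973 = 428
45–59: 850 × 0.969 = 824
60–74: 1560 × 0.976 = 1523
75–89: 320 × 0.957 = 306
90+: 240 × 0.955 + 1040 × 0.485 = 229 + 504 = 733
→ [252, 444, 428, 824, 1523, 306, 733]
— Period 2 —
Births: 428 × 0.297 = 127
15–29: 252 × 0.986 = 248
30–44: 444 × 0.973 = 432
45–59: 428 × 0.969 = 415
60–74: 824 × 0.976 = 804
75–89: 1523 × 0.957 = 1458
90+: 306 × 0.955 + 733 × 0.485 = 292 + 356 = 648
→ [127, 248, 432, 415, 804, 1458, 648]
— Period 3 —
Births: 432 × 0.297 = 128
15–29: 127 × 0.986 = 125
30–44: 248 × 0.973 = 241
45–59: 432 × 0.969 = 419
60–74: 415 × 0.976 = 405
75–89: 804 × 0.957 = 769
90+: 1458 × 0.955 + 648 × 0.485 = 1392 + 314 = 1706
→ [128, 125, 241, 419, 405, 769, 1706]

419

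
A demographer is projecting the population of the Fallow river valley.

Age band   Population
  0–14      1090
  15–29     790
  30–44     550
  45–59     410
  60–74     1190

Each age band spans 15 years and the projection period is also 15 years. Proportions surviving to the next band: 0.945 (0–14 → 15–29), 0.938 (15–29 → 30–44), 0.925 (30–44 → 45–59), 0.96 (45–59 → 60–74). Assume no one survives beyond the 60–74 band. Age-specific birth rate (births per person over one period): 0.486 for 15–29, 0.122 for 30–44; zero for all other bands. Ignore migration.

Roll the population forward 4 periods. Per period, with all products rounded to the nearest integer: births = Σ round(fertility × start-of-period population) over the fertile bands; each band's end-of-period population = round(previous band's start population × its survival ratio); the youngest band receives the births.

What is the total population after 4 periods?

Period 1:
Births: 790 * 0.486 = 384  |  550 * 0.122 = 67 — total 451
15–29: 1090 * 0.945 = 1030
30–44: 790 * 0.938 = 741
45–59: 550 * 0.925 = 509
60–74: 410 * 0.96 = 394
Population now: 0–14=451, 15–29=1030, 30–44=741, 45–59=509, 60–74=394
Period 2:
Births: 1030 * 0.486 = 501  |  741 * 0.122 = 90 — total 591
15–29: 451 * 0.945 = 426
30–44: 1030 * 0.938 = 966
45–59: 741 * 0.925 = 685
60–74: 509 * 0.96 = 489
Population now: 0–14=591, 15–29=426, 30–44=966, 45–59=685, 60–74=489
Period 3:
Births: 426 * 0.486 = 207  |  966 * 0.122 = 118 — total 325
15–29: 591 * 0.945 = 558
30–44: 426 * 0.938 = 400
45–59: 966 * 0.925 = 894
60–74: 685 * 0.96 = 658
Population now: 0–14=325, 15–29=558, 30–44=400, 45–59=894, 60–74=658
Period 4:
Births: 558 * 0.486 = 271  |  400 * 0.122 = 49 — total 320
15–29: 325 * 0.945 = 307
30–44: 558 * 0.938 = 523
45–59: 400 * 0.925 = 370
60–74: 894 * 0.96 = 858
Population now: 0–14=320, 15–29=307, 30–44=523, 45–59=370, 60–74=858
Total after period 4: 320 + 307 + 523 + 370 + 858 = 2378

2378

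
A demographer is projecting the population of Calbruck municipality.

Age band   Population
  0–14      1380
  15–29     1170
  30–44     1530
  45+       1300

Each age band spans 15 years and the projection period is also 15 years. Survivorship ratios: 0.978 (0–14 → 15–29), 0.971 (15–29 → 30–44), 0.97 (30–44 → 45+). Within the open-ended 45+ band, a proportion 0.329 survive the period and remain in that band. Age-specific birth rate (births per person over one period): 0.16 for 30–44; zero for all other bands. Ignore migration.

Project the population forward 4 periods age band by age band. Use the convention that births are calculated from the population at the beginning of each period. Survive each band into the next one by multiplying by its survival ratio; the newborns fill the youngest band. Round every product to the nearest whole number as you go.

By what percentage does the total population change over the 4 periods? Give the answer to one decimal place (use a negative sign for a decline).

-76.8

Period 1:
Births: 1530 * 0.16 = 245
15–29: 1380 * 0.978 = 1350
30–44: 1170 * 0.971 = 1136
45+: 1530 * 0.97 + 1300 * 0.329 = 1484 + 428 = 1912
End of period: [245, 1350, 1136, 1912]
Period 2:
Births: 1136 * 0.16 = 182
15–29: 245 * 0.978 = 240
30–44: 1350 * 0.971 = 1311
45+: 1136 * 0.97 + 1912 * 0.329 = 1102 + 629 = 1731
End of period: [182, 240, 1311, 1731]
Period 3:
Births: 1311 * 0.16 = 210
15–29: 182 * 0.978 = 178
30–44: 240 * 0.971 = 233
45+: 1311 * 0.97 + 1731 * 0.329 = 1272 + 569 = 1841
End of period: [210, 178, 233, 1841]
Period 4:
Births: 233 * 0.16 = 37
15–29: 210 * 0.978 = 205
30–44: 178 * 0.971 = 173
45+: 233 * 0.97 + 1841 * 0.329 = 226 + 606 = 832
End of period: [37, 205, 173, 832]
Total: 5380 → 1247; change = -4133; percentage change = -76.8%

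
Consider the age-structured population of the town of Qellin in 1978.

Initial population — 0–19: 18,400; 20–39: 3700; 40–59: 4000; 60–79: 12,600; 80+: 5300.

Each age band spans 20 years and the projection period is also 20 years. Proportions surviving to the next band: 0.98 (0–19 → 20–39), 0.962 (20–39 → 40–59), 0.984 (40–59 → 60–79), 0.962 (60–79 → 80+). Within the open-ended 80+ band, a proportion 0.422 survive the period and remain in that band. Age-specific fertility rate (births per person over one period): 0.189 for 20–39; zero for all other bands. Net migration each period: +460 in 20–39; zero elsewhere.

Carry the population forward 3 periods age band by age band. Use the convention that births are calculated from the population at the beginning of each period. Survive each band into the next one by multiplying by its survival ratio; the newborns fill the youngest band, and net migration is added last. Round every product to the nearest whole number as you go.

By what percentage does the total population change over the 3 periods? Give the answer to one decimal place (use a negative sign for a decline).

-31.3

— Period 1 —
Births: 3700 × 0.189 = 699
20–39: 18400 × 0.98 = 18032
40–59: 3700 × 0.962 = 3559
60–79: 4000 × 0.984 = 3936
80+: 12600 × 0.962 + 5300 × 0.422 = 12121 + 2237 = 14358
Net migration: 20–39 + 460 → 18492
End of period: [699, 18492, 3559, 3936, 14358]
— Period 2 —
Births: 18492 × 0.189 = 3495
20–39: 699 × 0.98 = 685
40–59: 18492 × 0.962 = 17789
60–79: 3559 × 0.984 = 3502
80+: 3936 × 0.962 + 14358 × 0.422 = 3786 + 6059 = 9845
Net migration: 20–39 + 460 → 1145
End of period: [3495, 1145, 17789, 3502, 9845]
— Period 3 —
Births: 1145 × 0.189 = 216
20–39: 3495 × 0.98 = 3425
40–59: 1145 × 0.962 = 1101
60–79: 17789 × 0.984 = 17504
80+: 3502 × 0.962 + 9845 × 0.422 = 3369 + 4155 = 7524
Net migration: 20–39 + 460 → 3885
End of period: [216, 3885, 1101, 17504, 7524]
Total: 44000 → 30230; change = -13770; percentage change = -31.3%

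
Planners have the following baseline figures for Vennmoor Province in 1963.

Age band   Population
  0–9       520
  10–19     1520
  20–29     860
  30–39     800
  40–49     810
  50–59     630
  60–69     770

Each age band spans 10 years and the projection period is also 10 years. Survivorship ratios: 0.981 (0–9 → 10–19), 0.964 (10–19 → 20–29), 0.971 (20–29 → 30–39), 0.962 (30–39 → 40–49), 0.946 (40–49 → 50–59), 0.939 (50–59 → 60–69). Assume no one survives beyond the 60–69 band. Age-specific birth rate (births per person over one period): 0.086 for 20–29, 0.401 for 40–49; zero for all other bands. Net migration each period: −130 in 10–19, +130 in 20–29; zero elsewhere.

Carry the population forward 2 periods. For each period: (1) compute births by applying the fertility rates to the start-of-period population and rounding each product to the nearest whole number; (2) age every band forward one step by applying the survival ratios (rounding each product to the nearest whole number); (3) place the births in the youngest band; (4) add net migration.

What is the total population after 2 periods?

[period 1]
Births: 860 × 0.086 = 74 ; 810 × 0.401 = 325 → 399
10–19: 520 × 0.981 = 510
20–29: 1520 × 0.964 = 1465
30–39: 860 × 0.971 = 835
40–49: 800 × 0.962 = 770
50–59: 810 × 0.946 = 766
60–69: 630 × 0.939 = 592
Net migration: 10–19 − 130 → 380; 20–29 + 130 → 1595
End of period: [399, 380, 1595, 835, 770, 766, 592]
[period 2]
Births: 1595 × 0.086 = 137 ; 770 × 0.401 = 309 → 446
10–19: 399 × 0.981 = 391
20–29: 380 × 0.964 = 366
30–39: 1595 × 0.971 = 1549
40–49: 835 × 0.962 = 803
50–59: 770 × 0.946 = 728
60–69: 766 × 0.939 = 719
Net migration: 10–19 − 130 → 261; 20–29 + 130 → 496
End of period: [446, 261, 496, 1549, 803, 728, 719]
Total after period 2: 446 + 261 + 496 + 1549 + 803 + 728 + 719 = 5002

5002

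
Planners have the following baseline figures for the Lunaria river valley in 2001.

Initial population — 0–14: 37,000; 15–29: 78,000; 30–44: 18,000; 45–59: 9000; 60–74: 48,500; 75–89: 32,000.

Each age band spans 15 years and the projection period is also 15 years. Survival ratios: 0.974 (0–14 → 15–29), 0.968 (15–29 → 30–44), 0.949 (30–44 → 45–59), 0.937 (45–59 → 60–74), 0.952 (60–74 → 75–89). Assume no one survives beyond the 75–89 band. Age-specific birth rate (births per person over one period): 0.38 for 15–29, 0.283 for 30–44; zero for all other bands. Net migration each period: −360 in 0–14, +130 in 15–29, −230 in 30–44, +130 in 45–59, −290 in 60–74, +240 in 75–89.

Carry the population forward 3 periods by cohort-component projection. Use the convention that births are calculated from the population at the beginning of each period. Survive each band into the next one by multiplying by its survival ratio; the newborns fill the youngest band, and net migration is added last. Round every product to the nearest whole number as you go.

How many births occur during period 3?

Period 1:
Births: 78000 × 0.38 = 29640, 18000 × 0.283 = 5094 — total 34734
15–29: 37000 × 0.974 = 36038
30–44: 78000 × 0.968 = 75504
45–59: 18000 × 0.949 = 17082
60–74: 9000 × 0.937 = 8433
75–89: 48500 × 0.952 = 46172
Net migration: 0–14 − 360 → 34374; 15–29 + 130 → 36168; 30–44 − 230 → 75274; 45–59 + 130 → 17212; 60–74 − 290 → 8143; 75–89 + 240 → 46412
→ [34374, 36168, 75274, 17212, 8143, 46412]
Period 2:
Births: 36168 × 0.38 = 13744, 75274 × 0.283 = 21303 — total 35047
15–29: 34374 × 0.974 = 33480
30–44: 36168 × 0.968 = 35011
45–59: 75274 × 0.949 = 71435
60–74: 17212 × 0.937 = 16128
75–89: 8143 × 0.952 = 7752
Net migration: 0–14 − 360 → 34687; 15–29 + 130 → 33610; 30–44 − 230 → 34781; 45–59 + 130 → 71565; 60–74 − 290 → 15838; 75–89 + 240 → 7992
→ [34687, 33610, 34781, 71565, 15838, 7992]
Period 3:
Births: 33610 × 0.38 = 12772, 34781 × 0.283 = 9843 — total 22615
15–29: 34687 × 0.974 = 33785
30–44: 33610 × 0.968 = 32534
45–59: 34781 × 0.949 = 33007
60–74: 71565 × 0.937 = 67056
75–89: 15838 × 0.952 = 15078
Net migration: 0–14 − 360 → 22255; 15–29 + 130 → 33915; 30–44 − 230 → 32304; 45–59 + 130 → 33137; 60–74 − 290 → 66766; 75–89 + 240 → 15318
→ [22255, 33915, 32304, 33137, 66766, 15318]

22615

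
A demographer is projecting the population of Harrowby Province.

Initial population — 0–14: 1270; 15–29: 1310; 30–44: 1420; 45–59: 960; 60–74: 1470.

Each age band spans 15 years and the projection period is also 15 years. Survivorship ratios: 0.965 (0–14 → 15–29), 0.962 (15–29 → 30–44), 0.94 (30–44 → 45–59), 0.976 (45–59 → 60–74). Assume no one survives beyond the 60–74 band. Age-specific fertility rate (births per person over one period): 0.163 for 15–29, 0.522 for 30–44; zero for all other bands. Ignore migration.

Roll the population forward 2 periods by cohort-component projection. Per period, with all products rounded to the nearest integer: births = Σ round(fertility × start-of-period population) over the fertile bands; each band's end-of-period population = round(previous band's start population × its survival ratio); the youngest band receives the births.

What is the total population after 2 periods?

After projecting period 1:
Births: 1310 * 0.163 = 214, 1420 * 0.522 = 741 → total 955
15–29: 1270 * 0.965 = 1226
30–44: 1310 * 0.962 = 1260
45–59: 1420 * 0.94 = 1335
60–74: 960 * 0.976 = 937
Giving 955 / 1226 / 1260 / 1335 / 937.
After projecting period 2:
Births: 1226 * 0.163 = 200, 1260 * 0.522 = 658 → total 858
15–29: 955 * 0.965 = 922
30–44: 1226 * 0.962 = 1179
45–59: 1260 * 0.94 = 1184
60–74: 1335 * 0.976 = 1303
Giving 858 / 922 / 1179 / 1184 / 1303.
Total after period 2: 858 + 922 + 1179 + 1184 + 1303 = 5446

5446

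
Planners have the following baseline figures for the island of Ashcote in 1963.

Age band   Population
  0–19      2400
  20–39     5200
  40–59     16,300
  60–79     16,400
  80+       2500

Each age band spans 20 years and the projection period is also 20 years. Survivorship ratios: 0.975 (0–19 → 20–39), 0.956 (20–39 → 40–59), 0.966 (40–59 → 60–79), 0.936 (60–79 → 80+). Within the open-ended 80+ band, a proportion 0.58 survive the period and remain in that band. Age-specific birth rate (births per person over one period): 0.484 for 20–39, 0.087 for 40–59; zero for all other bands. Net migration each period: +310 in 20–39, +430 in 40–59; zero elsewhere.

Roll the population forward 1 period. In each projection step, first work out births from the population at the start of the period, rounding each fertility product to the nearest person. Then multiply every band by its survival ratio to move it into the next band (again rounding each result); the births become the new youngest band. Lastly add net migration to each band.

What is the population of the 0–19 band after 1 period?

3935

After projecting period 1:
Births: 5200 * 0.484 = 2517, 16300 * 0.087 = 1418 → total 3935
20–39: 2400 * 0.975 = 2340
40–59: 5200 * 0.956 = 4971
60–79: 16300 * 0.966 = 15746
80+: 16400 * 0.936 + 2500 * 0.58 = 15350 + 1450 = 16800
Net migration: 20–39 + 310 → 2650; 40–59 + 430 → 5401
Population now: 0–19=3935, 20–39=2650, 40–59=5401, 60–79=15746, 80+=16800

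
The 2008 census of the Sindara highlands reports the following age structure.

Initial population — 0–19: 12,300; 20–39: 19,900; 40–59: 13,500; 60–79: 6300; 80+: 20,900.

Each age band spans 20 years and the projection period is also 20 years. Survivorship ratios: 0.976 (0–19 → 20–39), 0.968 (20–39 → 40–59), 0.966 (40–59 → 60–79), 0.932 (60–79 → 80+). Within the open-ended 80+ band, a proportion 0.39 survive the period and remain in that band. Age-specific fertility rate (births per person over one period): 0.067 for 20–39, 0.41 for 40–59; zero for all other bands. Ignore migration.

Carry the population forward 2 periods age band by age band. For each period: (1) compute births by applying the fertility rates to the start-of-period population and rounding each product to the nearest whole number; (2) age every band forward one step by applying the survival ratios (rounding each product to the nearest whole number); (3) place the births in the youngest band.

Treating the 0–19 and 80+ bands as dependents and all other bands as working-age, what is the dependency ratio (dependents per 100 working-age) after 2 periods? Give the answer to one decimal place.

Call the groups 1 to 5, youngest first.
— Period 1 —
Births: 19900 × 0.067 = 1333, 13500 × 0.41 = 5535 → 6868
Group 2: 12300 × 0.976 = 12005
Group 3: 19900 × 0.968 = 19263
Group 4: 13500 × 0.966 = 13041
Group 5: 6300 × 0.932 + 20900 × 0.39 = 5872 + 8151 = 14023
Giving 6868 / 12005 / 19263 / 13041 / 14023.
— Period 2 —
Births: 12005 × 0.067 = 804, 19263 × 0.41 = 7898 → 8702
Group 2: 6868 × 0.976 = 6703
Group 3: 12005 × 0.968 = 11621
Group 4: 19263 × 0.966 = 18608
Group 5: 13041 × 0.932 + 14023 × 0.39 = 12154 + 5469 = 17623
Giving 8702 / 6703 / 11621 / 18608 / 17623.
Dependents (band 0–19 + band 80+) = 8702 + 17623 = 26325; working-age = 36932; ratio = 26325/36932 × 100 = 71.3

71.3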